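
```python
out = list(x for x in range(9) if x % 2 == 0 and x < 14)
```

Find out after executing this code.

Step 1: Filter range(9) where x % 2 == 0 and x < 14:
  x=0: both conditions met, included
  x=1: excluded (1 % 2 != 0)
  x=2: both conditions met, included
  x=3: excluded (3 % 2 != 0)
  x=4: both conditions met, included
  x=5: excluded (5 % 2 != 0)
  x=6: both conditions met, included
  x=7: excluded (7 % 2 != 0)
  x=8: both conditions met, included
Therefore out = [0, 2, 4, 6, 8].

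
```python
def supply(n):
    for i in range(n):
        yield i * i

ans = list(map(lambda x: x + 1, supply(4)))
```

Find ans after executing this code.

Step 1: supply(4) yields squares: [0, 1, 4, 9].
Step 2: map adds 1 to each: [1, 2, 5, 10].
Therefore ans = [1, 2, 5, 10].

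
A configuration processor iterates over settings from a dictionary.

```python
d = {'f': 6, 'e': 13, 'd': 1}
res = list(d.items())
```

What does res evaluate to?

Step 1: d.items() returns (key, value) pairs in insertion order.
Therefore res = [('f', 6), ('e', 13), ('d', 1)].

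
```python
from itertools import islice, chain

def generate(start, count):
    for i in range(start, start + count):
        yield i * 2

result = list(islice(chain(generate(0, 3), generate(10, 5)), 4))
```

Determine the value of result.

Step 1: generate(0, 3) yields [0, 2, 4].
Step 2: generate(10, 5) yields [20, 22, 24, 26, 28].
Step 3: chain concatenates: [0, 2, 4, 20, 22, 24, 26, 28].
Step 4: islice takes first 4: [0, 2, 4, 20].
Therefore result = [0, 2, 4, 20].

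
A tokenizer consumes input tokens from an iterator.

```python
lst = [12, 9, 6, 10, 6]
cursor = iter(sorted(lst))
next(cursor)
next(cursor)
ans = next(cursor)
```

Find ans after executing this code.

Step 1: sorted([12, 9, 6, 10, 6]) = [6, 6, 9, 10, 12].
Step 2: Create iterator and skip 2 elements.
Step 3: next() returns 9.
Therefore ans = 9.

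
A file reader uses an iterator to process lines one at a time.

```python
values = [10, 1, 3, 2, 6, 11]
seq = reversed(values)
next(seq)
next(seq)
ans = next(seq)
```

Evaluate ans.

Step 1: reversed([10, 1, 3, 2, 6, 11]) gives iterator: [11, 6, 2, 3, 1, 10].
Step 2: First next() = 11, second next() = 6.
Step 3: Third next() = 2.
Therefore ans = 2.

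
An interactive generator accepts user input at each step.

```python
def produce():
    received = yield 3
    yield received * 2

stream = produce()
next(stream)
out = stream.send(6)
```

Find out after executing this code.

Step 1: next(stream) advances to first yield, producing 3.
Step 2: send(6) resumes, received = 6.
Step 3: yield received * 2 = 6 * 2 = 12.
Therefore out = 12.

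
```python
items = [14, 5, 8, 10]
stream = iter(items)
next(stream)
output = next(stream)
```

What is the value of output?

Step 1: Create iterator over [14, 5, 8, 10].
Step 2: next() consumes 14.
Step 3: next() returns 5.
Therefore output = 5.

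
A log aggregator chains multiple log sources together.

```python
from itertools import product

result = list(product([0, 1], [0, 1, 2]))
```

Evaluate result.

Step 1: product([0, 1], [0, 1, 2]) gives all pairs:
  (0, 0)
  (0, 1)
  (0, 2)
  (1, 0)
  (1, 1)
  (1, 2)
Therefore result = [(0, 0), (0, 1), (0, 2), (1, 0), (1, 1), (1, 2)].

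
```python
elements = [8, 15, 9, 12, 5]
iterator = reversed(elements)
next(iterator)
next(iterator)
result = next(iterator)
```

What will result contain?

Step 1: reversed([8, 15, 9, 12, 5]) gives iterator: [5, 12, 9, 15, 8].
Step 2: First next() = 5, second next() = 12.
Step 3: Third next() = 9.
Therefore result = 9.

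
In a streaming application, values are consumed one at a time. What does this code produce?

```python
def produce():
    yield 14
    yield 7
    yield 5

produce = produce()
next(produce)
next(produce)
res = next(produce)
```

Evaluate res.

Step 1: produce() creates a generator.
Step 2: next(produce) yields 14 (consumed and discarded).
Step 3: next(produce) yields 7 (consumed and discarded).
Step 4: next(produce) yields 5, assigned to res.
Therefore res = 5.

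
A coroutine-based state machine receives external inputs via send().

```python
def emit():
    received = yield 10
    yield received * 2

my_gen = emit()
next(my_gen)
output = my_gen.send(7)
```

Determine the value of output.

Step 1: next(my_gen) advances to first yield, producing 10.
Step 2: send(7) resumes, received = 7.
Step 3: yield received * 2 = 7 * 2 = 14.
Therefore output = 14.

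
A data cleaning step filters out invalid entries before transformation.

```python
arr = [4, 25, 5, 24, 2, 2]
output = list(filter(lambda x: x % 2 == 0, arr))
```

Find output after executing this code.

Step 1: Filter elements divisible by 2:
  4 % 2 = 0: kept
  25 % 2 = 1: removed
  5 % 2 = 1: removed
  24 % 2 = 0: kept
  2 % 2 = 0: kept
  2 % 2 = 0: kept
Therefore output = [4, 24, 2, 2].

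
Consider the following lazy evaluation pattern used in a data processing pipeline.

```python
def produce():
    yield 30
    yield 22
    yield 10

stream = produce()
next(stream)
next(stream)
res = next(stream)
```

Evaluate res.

Step 1: produce() creates a generator.
Step 2: next(stream) yields 30 (consumed and discarded).
Step 3: next(stream) yields 22 (consumed and discarded).
Step 4: next(stream) yields 10, assigned to res.
Therefore res = 10.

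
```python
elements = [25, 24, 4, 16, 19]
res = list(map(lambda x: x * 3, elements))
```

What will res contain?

Step 1: Apply lambda x: x * 3 to each element:
  25 -> 75
  24 -> 72
  4 -> 12
  16 -> 48
  19 -> 57
Therefore res = [75, 72, 12, 48, 57].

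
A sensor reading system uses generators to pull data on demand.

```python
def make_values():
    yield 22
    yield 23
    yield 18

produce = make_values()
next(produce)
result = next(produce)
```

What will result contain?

Step 1: make_values() creates a generator.
Step 2: next(produce) yields 22 (consumed and discarded).
Step 3: next(produce) yields 23, assigned to result.
Therefore result = 23.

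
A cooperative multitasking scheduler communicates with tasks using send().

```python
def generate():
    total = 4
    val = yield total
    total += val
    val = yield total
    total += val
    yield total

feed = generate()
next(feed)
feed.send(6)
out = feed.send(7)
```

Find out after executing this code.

Step 1: next() -> yield total=4.
Step 2: send(6) -> val=6, total = 4+6 = 10, yield 10.
Step 3: send(7) -> val=7, total = 10+7 = 17, yield 17.
Therefore out = 17.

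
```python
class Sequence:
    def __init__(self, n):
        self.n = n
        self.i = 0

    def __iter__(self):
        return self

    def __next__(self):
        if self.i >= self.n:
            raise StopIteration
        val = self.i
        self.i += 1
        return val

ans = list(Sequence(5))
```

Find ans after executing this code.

Step 1: Sequence(5) creates an iterator counting 0 to 4.
Step 2: list() consumes all values: [0, 1, 2, 3, 4].
Therefore ans = [0, 1, 2, 3, 4].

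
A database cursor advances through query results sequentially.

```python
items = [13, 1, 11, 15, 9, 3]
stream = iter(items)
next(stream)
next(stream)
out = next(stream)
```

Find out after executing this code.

Step 1: Create iterator over [13, 1, 11, 15, 9, 3].
Step 2: next() consumes 13.
Step 3: next() consumes 1.
Step 4: next() returns 11.
Therefore out = 11.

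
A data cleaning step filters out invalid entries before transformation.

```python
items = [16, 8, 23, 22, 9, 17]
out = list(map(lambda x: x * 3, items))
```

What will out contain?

Step 1: Apply lambda x: x * 3 to each element:
  16 -> 48
  8 -> 24
  23 -> 69
  22 -> 66
  9 -> 27
  17 -> 51
Therefore out = [48, 24, 69, 66, 27, 51].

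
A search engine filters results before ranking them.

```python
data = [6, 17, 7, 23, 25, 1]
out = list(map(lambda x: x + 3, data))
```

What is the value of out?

Step 1: Apply lambda x: x + 3 to each element:
  6 -> 9
  17 -> 20
  7 -> 10
  23 -> 26
  25 -> 28
  1 -> 4
Therefore out = [9, 20, 10, 26, 28, 4].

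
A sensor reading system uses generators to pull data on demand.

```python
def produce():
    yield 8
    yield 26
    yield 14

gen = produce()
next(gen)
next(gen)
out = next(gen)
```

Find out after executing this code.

Step 1: produce() creates a generator.
Step 2: next(gen) yields 8 (consumed and discarded).
Step 3: next(gen) yields 26 (consumed and discarded).
Step 4: next(gen) yields 14, assigned to out.
Therefore out = 14.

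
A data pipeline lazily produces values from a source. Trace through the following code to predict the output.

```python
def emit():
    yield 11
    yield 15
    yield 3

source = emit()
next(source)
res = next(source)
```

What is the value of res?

Step 1: emit() creates a generator.
Step 2: next(source) yields 11 (consumed and discarded).
Step 3: next(source) yields 15, assigned to res.
Therefore res = 15.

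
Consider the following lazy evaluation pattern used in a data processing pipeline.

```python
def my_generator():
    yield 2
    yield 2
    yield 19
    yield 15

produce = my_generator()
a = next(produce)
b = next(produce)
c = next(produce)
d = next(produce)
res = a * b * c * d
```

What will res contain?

Step 1: Create generator and consume all values:
  a = next(produce) = 2
  b = next(produce) = 2
  c = next(produce) = 19
  d = next(produce) = 15
Step 2: res = 2 * 2 * 19 * 15 = 1140.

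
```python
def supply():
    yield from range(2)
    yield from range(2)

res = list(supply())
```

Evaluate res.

Step 1: Trace yields in order:
  yield 0
  yield 1
  yield 0
  yield 1
Therefore res = [0, 1, 0, 1].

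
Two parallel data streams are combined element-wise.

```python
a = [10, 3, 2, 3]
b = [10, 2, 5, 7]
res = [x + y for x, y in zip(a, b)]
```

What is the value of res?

Step 1: Add corresponding elements:
  10 + 10 = 20
  3 + 2 = 5
  2 + 5 = 7
  3 + 7 = 10
Therefore res = [20, 5, 7, 10].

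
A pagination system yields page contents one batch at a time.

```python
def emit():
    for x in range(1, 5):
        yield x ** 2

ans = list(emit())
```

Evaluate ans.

Step 1: For each x in range(1, 5), yield x**2:
  x=1: yield 1**2 = 1
  x=2: yield 2**2 = 4
  x=3: yield 3**2 = 9
  x=4: yield 4**2 = 16
Therefore ans = [1, 4, 9, 16].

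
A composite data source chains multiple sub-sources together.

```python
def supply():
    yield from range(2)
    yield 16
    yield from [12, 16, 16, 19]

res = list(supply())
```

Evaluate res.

Step 1: Trace yields in order:
  yield 0
  yield 1
  yield 16
  yield 12
  yield 16
  yield 16
  yield 19
Therefore res = [0, 1, 16, 12, 16, 16, 19].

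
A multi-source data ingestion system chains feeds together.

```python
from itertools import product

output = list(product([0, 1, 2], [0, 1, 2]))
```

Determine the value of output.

Step 1: product([0, 1, 2], [0, 1, 2]) gives all pairs:
  (0, 0)
  (0, 1)
  (0, 2)
  (1, 0)
  (1, 1)
  (1, 2)
  (2, 0)
  (2, 1)
  (2, 2)
Therefore output = [(0, 0), (0, 1), (0, 2), (1, 0), (1, 1), (1, 2), (2, 0), (2, 1), (2, 2)].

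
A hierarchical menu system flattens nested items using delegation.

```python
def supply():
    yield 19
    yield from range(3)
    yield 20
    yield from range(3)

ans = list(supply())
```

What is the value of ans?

Step 1: Trace yields in order:
  yield 19
  yield 0
  yield 1
  yield 2
  yield 20
  yield 0
  yield 1
  yield 2
Therefore ans = [19, 0, 1, 2, 20, 0, 1, 2].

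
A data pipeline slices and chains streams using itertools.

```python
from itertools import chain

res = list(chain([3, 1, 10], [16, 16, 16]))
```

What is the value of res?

Step 1: chain() concatenates iterables: [3, 1, 10] + [16, 16, 16].
Therefore res = [3, 1, 10, 16, 16, 16].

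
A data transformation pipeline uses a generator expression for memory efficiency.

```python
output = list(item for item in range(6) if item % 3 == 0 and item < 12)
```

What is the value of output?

Step 1: Filter range(6) where item % 3 == 0 and item < 12:
  item=0: both conditions met, included
  item=1: excluded (1 % 3 != 0)
  item=2: excluded (2 % 3 != 0)
  item=3: both conditions met, included
  item=4: excluded (4 % 3 != 0)
  item=5: excluded (5 % 3 != 0)
Therefore output = [0, 3].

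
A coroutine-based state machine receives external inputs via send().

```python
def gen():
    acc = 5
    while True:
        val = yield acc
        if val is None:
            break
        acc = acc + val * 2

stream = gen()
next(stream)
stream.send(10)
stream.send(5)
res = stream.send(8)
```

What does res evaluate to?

Step 1: next() -> yield acc=5.
Step 2: send(10) -> val=10, acc = 5 + 10*2 = 25, yield 25.
Step 3: send(5) -> val=5, acc = 25 + 5*2 = 35, yield 35.
Step 4: send(8) -> val=8, acc = 35 + 8*2 = 51, yield 51.
Therefore res = 51.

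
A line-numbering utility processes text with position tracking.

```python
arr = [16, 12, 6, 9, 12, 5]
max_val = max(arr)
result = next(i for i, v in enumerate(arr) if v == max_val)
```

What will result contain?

Step 1: max([16, 12, 6, 9, 12, 5]) = 16.
Step 2: Find first index where value == 16:
  Index 0: 16 == 16, found!
Therefore result = 0.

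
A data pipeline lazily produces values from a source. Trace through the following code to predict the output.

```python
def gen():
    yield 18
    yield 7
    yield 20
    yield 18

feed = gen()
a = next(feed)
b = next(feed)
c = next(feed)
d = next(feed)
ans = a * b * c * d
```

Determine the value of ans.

Step 1: Create generator and consume all values:
  a = next(feed) = 18
  b = next(feed) = 7
  c = next(feed) = 20
  d = next(feed) = 18
Step 2: ans = 18 * 7 * 20 * 18 = 45360.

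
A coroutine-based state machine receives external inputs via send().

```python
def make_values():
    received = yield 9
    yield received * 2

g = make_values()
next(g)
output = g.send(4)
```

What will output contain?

Step 1: next(g) advances to first yield, producing 9.
Step 2: send(4) resumes, received = 4.
Step 3: yield received * 2 = 4 * 2 = 8.
Therefore output = 8.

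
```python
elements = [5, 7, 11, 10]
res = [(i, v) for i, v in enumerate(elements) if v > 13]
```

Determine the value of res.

Step 1: Filter enumerate([5, 7, 11, 10]) keeping v > 13:
  (0, 5): 5 <= 13, excluded
  (1, 7): 7 <= 13, excluded
  (2, 11): 11 <= 13, excluded
  (3, 10): 10 <= 13, excluded
Therefore res = [].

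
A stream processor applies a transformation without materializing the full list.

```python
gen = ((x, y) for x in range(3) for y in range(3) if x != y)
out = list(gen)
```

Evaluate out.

Step 1: Nested generator over range(3) x range(3) where x != y:
  (0, 0): excluded (x == y)
  (0, 1): included
  (0, 2): included
  (1, 0): included
  (1, 1): excluded (x == y)
  (1, 2): included
  (2, 0): included
  (2, 1): included
  (2, 2): excluded (x == y)
Therefore out = [(0, 1), (0, 2), (1, 0), (1, 2), (2, 0), (2, 1)].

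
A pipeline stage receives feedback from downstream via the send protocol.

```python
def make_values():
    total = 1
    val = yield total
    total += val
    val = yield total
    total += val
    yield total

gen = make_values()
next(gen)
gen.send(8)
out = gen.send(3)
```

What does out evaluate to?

Step 1: next() -> yield total=1.
Step 2: send(8) -> val=8, total = 1+8 = 9, yield 9.
Step 3: send(3) -> val=3, total = 9+3 = 12, yield 12.
Therefore out = 12.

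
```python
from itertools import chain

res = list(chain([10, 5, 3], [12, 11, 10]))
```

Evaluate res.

Step 1: chain() concatenates iterables: [10, 5, 3] + [12, 11, 10].
Therefore res = [10, 5, 3, 12, 11, 10].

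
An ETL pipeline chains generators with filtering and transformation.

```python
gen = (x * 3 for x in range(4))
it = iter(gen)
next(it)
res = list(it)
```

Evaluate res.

Step 1: Generator produces [0, 3, 6, 9].
Step 2: next(it) consumes first element (0).
Step 3: list(it) collects remaining: [3, 6, 9].
Therefore res = [3, 6, 9].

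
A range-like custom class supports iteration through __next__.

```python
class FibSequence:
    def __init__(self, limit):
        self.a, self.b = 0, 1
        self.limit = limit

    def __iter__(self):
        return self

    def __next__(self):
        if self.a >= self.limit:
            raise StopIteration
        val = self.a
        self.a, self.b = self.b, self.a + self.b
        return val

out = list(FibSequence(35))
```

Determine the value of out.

Step 1: Fibonacci-like sequence (a=0, b=1) until >= 35:
  Yield 0, then a,b = 1,1
  Yield 1, then a,b = 1,2
  Yield 1, then a,b = 2,3
  Yield 2, then a,b = 3,5
  Yield 3, then a,b = 5,8
  Yield 5, then a,b = 8,13
  Yield 8, then a,b = 13,21
  Yield 13, then a,b = 21,34
  Yield 21, then a,b = 34,55
  Yield 34, then a,b = 55,89
Step 2: 55 >= 35, stop.
Therefore out = [0, 1, 1, 2, 3, 5, 8, 13, 21, 34].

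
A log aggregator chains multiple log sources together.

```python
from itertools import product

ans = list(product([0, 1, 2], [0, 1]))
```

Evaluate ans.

Step 1: product([0, 1, 2], [0, 1]) gives all pairs:
  (0, 0)
  (0, 1)
  (1, 0)
  (1, 1)
  (2, 0)
  (2, 1)
Therefore ans = [(0, 0), (0, 1), (1, 0), (1, 1), (2, 0), (2, 1)].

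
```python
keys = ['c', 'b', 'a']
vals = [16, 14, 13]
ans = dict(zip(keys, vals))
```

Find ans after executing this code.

Step 1: zip pairs keys with values:
  'c' -> 16
  'b' -> 14
  'a' -> 13
Therefore ans = {'c': 16, 'b': 14, 'a': 13}.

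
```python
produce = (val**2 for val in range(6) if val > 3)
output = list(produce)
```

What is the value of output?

Step 1: For range(6), keep val > 3, then square:
  val=0: 0 <= 3, excluded
  val=1: 1 <= 3, excluded
  val=2: 2 <= 3, excluded
  val=3: 3 <= 3, excluded
  val=4: 4 > 3, yield 4**2 = 16
  val=5: 5 > 3, yield 5**2 = 25
Therefore output = [16, 25].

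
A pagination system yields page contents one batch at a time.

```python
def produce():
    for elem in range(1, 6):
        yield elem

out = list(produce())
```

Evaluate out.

Step 1: The generator yields each value from range(1, 6).
Step 2: list() consumes all yields: [1, 2, 3, 4, 5].
Therefore out = [1, 2, 3, 4, 5].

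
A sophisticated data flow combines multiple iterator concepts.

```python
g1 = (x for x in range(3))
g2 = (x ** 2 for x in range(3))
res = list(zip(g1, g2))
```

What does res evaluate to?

Step 1: g1 produces [0, 1, 2].
Step 2: g2 produces [0, 1, 4].
Step 3: zip pairs them: [(0, 0), (1, 1), (2, 4)].
Therefore res = [(0, 0), (1, 1), (2, 4)].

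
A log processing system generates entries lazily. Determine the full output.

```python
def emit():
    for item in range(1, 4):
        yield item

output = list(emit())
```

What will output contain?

Step 1: The generator yields each value from range(1, 4).
Step 2: list() consumes all yields: [1, 2, 3].
Therefore output = [1, 2, 3].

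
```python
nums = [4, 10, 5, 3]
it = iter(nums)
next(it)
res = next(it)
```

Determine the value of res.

Step 1: Create iterator over [4, 10, 5, 3].
Step 2: next() consumes 4.
Step 3: next() returns 10.
Therefore res = 10.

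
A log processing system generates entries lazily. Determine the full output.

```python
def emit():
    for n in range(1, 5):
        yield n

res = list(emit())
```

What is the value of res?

Step 1: The generator yields each value from range(1, 5).
Step 2: list() consumes all yields: [1, 2, 3, 4].
Therefore res = [1, 2, 3, 4].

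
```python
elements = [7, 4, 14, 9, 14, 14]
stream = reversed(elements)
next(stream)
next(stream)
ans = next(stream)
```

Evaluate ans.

Step 1: reversed([7, 4, 14, 9, 14, 14]) gives iterator: [14, 14, 9, 14, 4, 7].
Step 2: First next() = 14, second next() = 14.
Step 3: Third next() = 9.
Therefore ans = 9.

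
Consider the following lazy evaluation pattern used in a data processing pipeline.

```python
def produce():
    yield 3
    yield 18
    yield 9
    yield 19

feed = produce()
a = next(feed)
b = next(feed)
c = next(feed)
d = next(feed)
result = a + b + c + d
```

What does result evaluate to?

Step 1: Create generator and consume all values:
  a = next(feed) = 3
  b = next(feed) = 18
  c = next(feed) = 9
  d = next(feed) = 19
Step 2: result = 3 + 18 + 9 + 19 = 49.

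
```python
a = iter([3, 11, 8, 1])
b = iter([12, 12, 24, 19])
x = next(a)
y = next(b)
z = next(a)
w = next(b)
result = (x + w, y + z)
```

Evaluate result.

Step 1: a iterates [3, 11, 8, 1], b iterates [12, 12, 24, 19].
Step 2: x = next(a) = 3, y = next(b) = 12.
Step 3: z = next(a) = 11, w = next(b) = 12.
Step 4: result = (3 + 12, 12 + 11) = (15, 23).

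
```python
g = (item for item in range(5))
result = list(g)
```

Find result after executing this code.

Step 1: Generator expression iterates range(5): [0, 1, 2, 3, 4].
Step 2: list() collects all values.
Therefore result = [0, 1, 2, 3, 4].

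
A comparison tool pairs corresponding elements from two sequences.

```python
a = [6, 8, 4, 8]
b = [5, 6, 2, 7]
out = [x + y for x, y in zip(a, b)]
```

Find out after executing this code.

Step 1: Add corresponding elements:
  6 + 5 = 11
  8 + 6 = 14
  4 + 2 = 6
  8 + 7 = 15
Therefore out = [11, 14, 6, 15].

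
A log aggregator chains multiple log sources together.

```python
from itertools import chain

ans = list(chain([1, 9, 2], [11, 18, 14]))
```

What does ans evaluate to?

Step 1: chain() concatenates iterables: [1, 9, 2] + [11, 18, 14].
Therefore ans = [1, 9, 2, 11, 18, 14].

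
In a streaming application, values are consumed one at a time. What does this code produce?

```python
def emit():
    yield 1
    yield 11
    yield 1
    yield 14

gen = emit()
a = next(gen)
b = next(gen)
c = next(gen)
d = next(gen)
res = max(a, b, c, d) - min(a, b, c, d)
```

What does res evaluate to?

Step 1: Create generator and consume all values:
  a = next(gen) = 1
  b = next(gen) = 11
  c = next(gen) = 1
  d = next(gen) = 14
Step 2: max = 14, min = 1, res = 14 - 1 = 13.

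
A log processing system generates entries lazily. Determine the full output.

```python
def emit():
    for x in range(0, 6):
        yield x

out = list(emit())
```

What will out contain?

Step 1: The generator yields each value from range(0, 6).
Step 2: list() consumes all yields: [0, 1, 2, 3, 4, 5].
Therefore out = [0, 1, 2, 3, 4, 5].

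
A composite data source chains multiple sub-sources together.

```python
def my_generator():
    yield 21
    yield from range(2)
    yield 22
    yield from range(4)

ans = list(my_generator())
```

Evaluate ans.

Step 1: Trace yields in order:
  yield 21
  yield 0
  yield 1
  yield 22
  yield 0
  yield 1
  yield 2
  yield 3
Therefore ans = [21, 0, 1, 22, 0, 1, 2, 3].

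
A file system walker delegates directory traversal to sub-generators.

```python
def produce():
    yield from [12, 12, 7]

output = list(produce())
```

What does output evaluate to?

Step 1: yield from delegates to the iterable, yielding each element.
Step 2: Collected values: [12, 12, 7].
Therefore output = [12, 12, 7].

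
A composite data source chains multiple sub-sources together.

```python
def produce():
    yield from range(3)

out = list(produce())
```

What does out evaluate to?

Step 1: yield from delegates to the iterable, yielding each element.
Step 2: Collected values: [0, 1, 2].
Therefore out = [0, 1, 2].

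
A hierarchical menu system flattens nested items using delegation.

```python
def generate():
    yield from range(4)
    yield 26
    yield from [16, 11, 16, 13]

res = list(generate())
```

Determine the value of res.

Step 1: Trace yields in order:
  yield 0
  yield 1
  yield 2
  yield 3
  yield 26
  yield 16
  yield 11
  yield 16
  yield 13
Therefore res = [0, 1, 2, 3, 26, 16, 11, 16, 13].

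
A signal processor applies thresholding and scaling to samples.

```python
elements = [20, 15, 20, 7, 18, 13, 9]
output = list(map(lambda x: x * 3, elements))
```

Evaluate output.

Step 1: Apply lambda x: x * 3 to each element:
  20 -> 60
  15 -> 45
  20 -> 60
  7 -> 21
  18 -> 54
  13 -> 39
  9 -> 27
Therefore output = [60, 45, 60, 21, 54, 39, 27].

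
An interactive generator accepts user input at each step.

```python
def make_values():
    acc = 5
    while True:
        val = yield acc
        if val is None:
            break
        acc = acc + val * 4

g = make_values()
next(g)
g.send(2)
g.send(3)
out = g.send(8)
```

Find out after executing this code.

Step 1: next() -> yield acc=5.
Step 2: send(2) -> val=2, acc = 5 + 2*4 = 13, yield 13.
Step 3: send(3) -> val=3, acc = 13 + 3*4 = 25, yield 25.
Step 4: send(8) -> val=8, acc = 25 + 8*4 = 57, yield 57.
Therefore out = 57.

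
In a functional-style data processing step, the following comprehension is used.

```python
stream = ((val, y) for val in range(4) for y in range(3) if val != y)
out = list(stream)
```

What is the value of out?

Step 1: Nested generator over range(4) x range(3) where val != y:
  (0, 0): excluded (val == y)
  (0, 1): included
  (0, 2): included
  (1, 0): included
  (1, 1): excluded (val == y)
  (1, 2): included
  (2, 0): included
  (2, 1): included
  (2, 2): excluded (val == y)
  (3, 0): included
  (3, 1): included
  (3, 2): included
Therefore out = [(0, 1), (0, 2), (1, 0), (1, 2), (2, 0), (2, 1), (3, 0), (3, 1), (3, 2)].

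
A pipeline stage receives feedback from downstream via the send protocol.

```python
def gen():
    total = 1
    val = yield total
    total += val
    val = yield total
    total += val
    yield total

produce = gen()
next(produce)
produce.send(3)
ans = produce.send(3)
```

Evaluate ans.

Step 1: next() -> yield total=1.
Step 2: send(3) -> val=3, total = 1+3 = 4, yield 4.
Step 3: send(3) -> val=3, total = 4+3 = 7, yield 7.
Therefore ans = 7.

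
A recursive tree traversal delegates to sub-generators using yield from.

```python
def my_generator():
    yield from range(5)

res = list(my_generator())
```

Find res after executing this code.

Step 1: yield from delegates to the iterable, yielding each element.
Step 2: Collected values: [0, 1, 2, 3, 4].
Therefore res = [0, 1, 2, 3, 4].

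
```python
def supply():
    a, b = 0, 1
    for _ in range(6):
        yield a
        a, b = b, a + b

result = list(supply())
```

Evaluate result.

Step 1: Fibonacci-like sequence starting with a=0, b=1:
  Iteration 1: yield a=0, then a,b = 1,1
  Iteration 2: yield a=1, then a,b = 1,2
  Iteration 3: yield a=1, then a,b = 2,3
  Iteration 4: yield a=2, then a,b = 3,5
  Iteration 5: yield a=3, then a,b = 5,8
  Iteration 6: yield a=5, then a,b = 8,13
Therefore result = [0, 1, 1, 2, 3, 5].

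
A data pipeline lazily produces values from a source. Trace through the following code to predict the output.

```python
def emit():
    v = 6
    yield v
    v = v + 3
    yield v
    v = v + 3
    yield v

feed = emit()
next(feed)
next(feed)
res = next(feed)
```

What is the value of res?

Step 1: Trace through generator execution:
  Yield 1: v starts at 6, yield 6
  Yield 2: v = 6 + 3 = 9, yield 9
  Yield 3: v = 9 + 3 = 12, yield 12
Step 2: First next() gets 6, second next() gets the second value, third next() yields 12.
Therefore res = 12.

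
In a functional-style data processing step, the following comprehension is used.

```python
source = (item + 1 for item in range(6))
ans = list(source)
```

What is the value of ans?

Step 1: For each item in range(6), compute item+1:
  item=0: 0+1 = 1
  item=1: 1+1 = 2
  item=2: 2+1 = 3
  item=3: 3+1 = 4
  item=4: 4+1 = 5
  item=5: 5+1 = 6
Therefore ans = [1, 2, 3, 4, 5, 6].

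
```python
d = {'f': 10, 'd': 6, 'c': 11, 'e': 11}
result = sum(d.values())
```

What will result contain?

Step 1: d.values() = [10, 6, 11, 11].
Step 2: sum = 38.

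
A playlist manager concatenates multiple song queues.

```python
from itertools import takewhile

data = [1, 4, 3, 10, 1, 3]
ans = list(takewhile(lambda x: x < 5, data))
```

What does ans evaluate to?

Step 1: takewhile stops at first element >= 5:
  1 < 5: take
  4 < 5: take
  3 < 5: take
  10 >= 5: stop
Therefore ans = [1, 4, 3].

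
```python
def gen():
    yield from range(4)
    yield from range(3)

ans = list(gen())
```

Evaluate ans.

Step 1: Trace yields in order:
  yield 0
  yield 1
  yield 2
  yield 3
  yield 0
  yield 1
  yield 2
Therefore ans = [0, 1, 2, 3, 0, 1, 2].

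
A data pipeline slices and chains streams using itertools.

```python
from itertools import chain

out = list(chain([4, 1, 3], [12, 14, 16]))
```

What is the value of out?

Step 1: chain() concatenates iterables: [4, 1, 3] + [12, 14, 16].
Therefore out = [4, 1, 3, 12, 14, 16].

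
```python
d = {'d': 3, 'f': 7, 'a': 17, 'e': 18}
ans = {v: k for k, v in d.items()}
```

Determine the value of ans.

Step 1: Invert dict (swap keys and values):
  'd': 3 -> 3: 'd'
  'f': 7 -> 7: 'f'
  'a': 17 -> 17: 'a'
  'e': 18 -> 18: 'e'
Therefore ans = {3: 'd', 7: 'f', 17: 'a', 18: 'e'}.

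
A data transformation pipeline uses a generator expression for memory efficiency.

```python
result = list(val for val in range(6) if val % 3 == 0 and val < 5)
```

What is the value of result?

Step 1: Filter range(6) where val % 3 == 0 and val < 5:
  val=0: both conditions met, included
  val=1: excluded (1 % 3 != 0)
  val=2: excluded (2 % 3 != 0)
  val=3: both conditions met, included
  val=4: excluded (4 % 3 != 0)
  val=5: excluded (5 % 3 != 0, 5 >= 5)
Therefore result = [0, 3].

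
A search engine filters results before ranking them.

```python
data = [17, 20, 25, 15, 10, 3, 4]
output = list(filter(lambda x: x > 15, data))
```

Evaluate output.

Step 1: Filter elements > 15:
  17: kept
  20: kept
  25: kept
  15: removed
  10: removed
  3: removed
  4: removed
Therefore output = [17, 20, 25].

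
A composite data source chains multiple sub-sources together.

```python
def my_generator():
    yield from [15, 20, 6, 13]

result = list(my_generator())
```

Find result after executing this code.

Step 1: yield from delegates to the iterable, yielding each element.
Step 2: Collected values: [15, 20, 6, 13].
Therefore result = [15, 20, 6, 13].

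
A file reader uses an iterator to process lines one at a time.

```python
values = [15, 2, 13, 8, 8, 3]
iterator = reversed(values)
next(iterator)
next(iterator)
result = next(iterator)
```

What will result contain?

Step 1: reversed([15, 2, 13, 8, 8, 3]) gives iterator: [3, 8, 8, 13, 2, 15].
Step 2: First next() = 3, second next() = 8.
Step 3: Third next() = 8.
Therefore result = 8.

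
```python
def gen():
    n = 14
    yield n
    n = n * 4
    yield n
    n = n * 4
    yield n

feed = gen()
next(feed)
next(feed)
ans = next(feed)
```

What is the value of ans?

Step 1: Trace through generator execution:
  Yield 1: n starts at 14, yield 14
  Yield 2: n = 14 * 4 = 56, yield 56
  Yield 3: n = 56 * 4 = 224, yield 224
Step 2: First next() gets 14, second next() gets the second value, third next() yields 224.
Therefore ans = 224.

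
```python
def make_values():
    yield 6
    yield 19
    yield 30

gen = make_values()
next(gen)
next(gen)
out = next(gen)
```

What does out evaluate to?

Step 1: make_values() creates a generator.
Step 2: next(gen) yields 6 (consumed and discarded).
Step 3: next(gen) yields 19 (consumed and discarded).
Step 4: next(gen) yields 30, assigned to out.
Therefore out = 30.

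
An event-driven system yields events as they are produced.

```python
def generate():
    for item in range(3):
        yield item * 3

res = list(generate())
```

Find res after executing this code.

Step 1: For each item in range(3), yield item * 3:
  item=0: yield 0 * 3 = 0
  item=1: yield 1 * 3 = 3
  item=2: yield 2 * 3 = 6
Therefore res = [0, 3, 6].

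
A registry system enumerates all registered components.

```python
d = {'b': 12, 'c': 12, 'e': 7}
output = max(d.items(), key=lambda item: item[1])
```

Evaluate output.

Step 1: Find item with maximum value:
  ('b', 12)
  ('c', 12)
  ('e', 7)
Step 2: Maximum value is 12 at key 'b'.
Therefore output = ('b', 12).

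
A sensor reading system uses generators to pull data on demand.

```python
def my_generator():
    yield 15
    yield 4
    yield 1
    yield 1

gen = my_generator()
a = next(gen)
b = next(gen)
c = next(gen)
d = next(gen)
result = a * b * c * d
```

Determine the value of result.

Step 1: Create generator and consume all values:
  a = next(gen) = 15
  b = next(gen) = 4
  c = next(gen) = 1
  d = next(gen) = 1
Step 2: result = 15 * 4 * 1 * 1 = 60.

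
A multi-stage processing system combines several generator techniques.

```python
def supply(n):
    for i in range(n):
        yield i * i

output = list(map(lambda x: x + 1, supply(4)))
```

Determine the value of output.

Step 1: supply(4) yields squares: [0, 1, 4, 9].
Step 2: map adds 1 to each: [1, 2, 5, 10].
Therefore output = [1, 2, 5, 10].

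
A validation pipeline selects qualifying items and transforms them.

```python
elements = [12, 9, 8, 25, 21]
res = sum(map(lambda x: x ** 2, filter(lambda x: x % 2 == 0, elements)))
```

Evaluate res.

Step 1: Filter even numbers from [12, 9, 8, 25, 21]: [12, 8]
Step 2: Square each: [144, 64]
Step 3: Sum = 208.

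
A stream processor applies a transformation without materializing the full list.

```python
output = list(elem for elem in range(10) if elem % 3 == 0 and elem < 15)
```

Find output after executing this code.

Step 1: Filter range(10) where elem % 3 == 0 and elem < 15:
  elem=0: both conditions met, included
  elem=1: excluded (1 % 3 != 0)
  elem=2: excluded (2 % 3 != 0)
  elem=3: both conditions met, included
  elem=4: excluded (4 % 3 != 0)
  elem=5: excluded (5 % 3 != 0)
  elem=6: both conditions met, included
  elem=7: excluded (7 % 3 != 0)
  elem=8: excluded (8 % 3 != 0)
  elem=9: both conditions met, included
Therefore output = [0, 3, 6, 9].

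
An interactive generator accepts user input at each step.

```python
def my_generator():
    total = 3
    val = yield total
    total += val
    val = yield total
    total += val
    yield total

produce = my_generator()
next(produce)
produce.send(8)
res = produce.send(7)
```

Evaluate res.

Step 1: next() -> yield total=3.
Step 2: send(8) -> val=8, total = 3+8 = 11, yield 11.
Step 3: send(7) -> val=7, total = 11+7 = 18, yield 18.
Therefore res = 18.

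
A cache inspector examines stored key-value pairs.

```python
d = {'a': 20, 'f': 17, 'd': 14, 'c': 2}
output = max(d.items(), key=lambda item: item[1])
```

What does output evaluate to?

Step 1: Find item with maximum value:
  ('a', 20)
  ('f', 17)
  ('d', 14)
  ('c', 2)
Step 2: Maximum value is 20 at key 'a'.
Therefore output = ('a', 20).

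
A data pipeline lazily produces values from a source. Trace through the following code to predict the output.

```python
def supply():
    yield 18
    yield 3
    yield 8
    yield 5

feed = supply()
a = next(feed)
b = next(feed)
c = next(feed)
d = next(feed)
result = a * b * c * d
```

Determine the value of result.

Step 1: Create generator and consume all values:
  a = next(feed) = 18
  b = next(feed) = 3
  c = next(feed) = 8
  d = next(feed) = 5
Step 2: result = 18 * 3 * 8 * 5 = 2160.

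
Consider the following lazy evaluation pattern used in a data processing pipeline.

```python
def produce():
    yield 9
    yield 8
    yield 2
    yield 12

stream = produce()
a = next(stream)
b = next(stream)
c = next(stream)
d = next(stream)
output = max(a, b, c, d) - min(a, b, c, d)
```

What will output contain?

Step 1: Create generator and consume all values:
  a = next(stream) = 9
  b = next(stream) = 8
  c = next(stream) = 2
  d = next(stream) = 12
Step 2: max = 12, min = 2, output = 12 - 2 = 10.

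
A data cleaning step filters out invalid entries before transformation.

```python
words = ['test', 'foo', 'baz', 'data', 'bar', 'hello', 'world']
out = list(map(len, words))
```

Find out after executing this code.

Step 1: Map len() to each word:
  'test' -> 4
  'foo' -> 3
  'baz' -> 3
  'data' -> 4
  'bar' -> 3
  'hello' -> 5
  'world' -> 5
Therefore out = [4, 3, 3, 4, 3, 5, 5].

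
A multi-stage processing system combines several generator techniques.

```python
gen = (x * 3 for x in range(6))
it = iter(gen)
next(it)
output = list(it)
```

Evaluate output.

Step 1: Generator produces [0, 3, 6, 9, 12, 15].
Step 2: next(it) consumes first element (0).
Step 3: list(it) collects remaining: [3, 6, 9, 12, 15].
Therefore output = [3, 6, 9, 12, 15].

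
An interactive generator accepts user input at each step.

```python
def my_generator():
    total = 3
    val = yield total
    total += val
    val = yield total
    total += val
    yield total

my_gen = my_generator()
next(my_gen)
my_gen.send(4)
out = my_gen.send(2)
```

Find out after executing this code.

Step 1: next() -> yield total=3.
Step 2: send(4) -> val=4, total = 3+4 = 7, yield 7.
Step 3: send(2) -> val=2, total = 7+2 = 9, yield 9.
Therefore out = 9.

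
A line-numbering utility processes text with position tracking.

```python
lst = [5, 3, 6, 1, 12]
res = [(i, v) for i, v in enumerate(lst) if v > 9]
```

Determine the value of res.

Step 1: Filter enumerate([5, 3, 6, 1, 12]) keeping v > 9:
  (0, 5): 5 <= 9, excluded
  (1, 3): 3 <= 9, excluded
  (2, 6): 6 <= 9, excluded
  (3, 1): 1 <= 9, excluded
  (4, 12): 12 > 9, included
Therefore res = [(4, 12)].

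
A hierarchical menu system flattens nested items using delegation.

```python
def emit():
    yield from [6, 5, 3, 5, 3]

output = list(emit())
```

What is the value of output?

Step 1: yield from delegates to the iterable, yielding each element.
Step 2: Collected values: [6, 5, 3, 5, 3].
Therefore output = [6, 5, 3, 5, 3].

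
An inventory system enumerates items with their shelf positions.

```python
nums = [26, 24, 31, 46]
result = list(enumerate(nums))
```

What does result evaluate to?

Step 1: enumerate pairs each element with its index:
  (0, 26)
  (1, 24)
  (2, 31)
  (3, 46)
Therefore result = [(0, 26), (1, 24), (2, 31), (3, 46)].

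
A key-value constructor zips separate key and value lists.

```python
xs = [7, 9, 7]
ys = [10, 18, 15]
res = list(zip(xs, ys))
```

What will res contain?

Step 1: zip pairs elements at same index:
  Index 0: (7, 10)
  Index 1: (9, 18)
  Index 2: (7, 15)
Therefore res = [(7, 10), (9, 18), (7, 15)].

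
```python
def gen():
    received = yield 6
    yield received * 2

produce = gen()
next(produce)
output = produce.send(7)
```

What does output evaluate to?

Step 1: next(produce) advances to first yield, producing 6.
Step 2: send(7) resumes, received = 7.
Step 3: yield received * 2 = 7 * 2 = 14.
Therefore output = 14.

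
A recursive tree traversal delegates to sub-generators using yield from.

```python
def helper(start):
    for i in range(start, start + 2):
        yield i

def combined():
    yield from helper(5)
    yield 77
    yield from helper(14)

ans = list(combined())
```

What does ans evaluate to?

Step 1: combined() delegates to helper(5):
  yield 5
  yield 6
Step 2: yield 77
Step 3: Delegates to helper(14):
  yield 14
  yield 15
Therefore ans = [5, 6, 77, 14, 15].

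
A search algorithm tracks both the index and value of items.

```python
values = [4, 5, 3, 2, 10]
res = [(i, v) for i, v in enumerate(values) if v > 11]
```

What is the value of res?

Step 1: Filter enumerate([4, 5, 3, 2, 10]) keeping v > 11:
  (0, 4): 4 <= 11, excluded
  (1, 5): 5 <= 11, excluded
  (2, 3): 3 <= 11, excluded
  (3, 2): 2 <= 11, excluded
  (4, 10): 10 <= 11, excluded
Therefore res = [].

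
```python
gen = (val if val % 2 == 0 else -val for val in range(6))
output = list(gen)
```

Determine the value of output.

Step 1: For each val in range(6), yield val if even, else -val:
  val=0: even, yield 0
  val=1: odd, yield -1
  val=2: even, yield 2
  val=3: odd, yield -3
  val=4: even, yield 4
  val=5: odd, yield -5
Therefore output = [0, -1, 2, -3, 4, -5].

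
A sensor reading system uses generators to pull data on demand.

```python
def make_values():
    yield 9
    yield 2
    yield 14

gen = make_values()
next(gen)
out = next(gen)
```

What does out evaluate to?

Step 1: make_values() creates a generator.
Step 2: next(gen) yields 9 (consumed and discarded).
Step 3: next(gen) yields 2, assigned to out.
Therefore out = 2.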